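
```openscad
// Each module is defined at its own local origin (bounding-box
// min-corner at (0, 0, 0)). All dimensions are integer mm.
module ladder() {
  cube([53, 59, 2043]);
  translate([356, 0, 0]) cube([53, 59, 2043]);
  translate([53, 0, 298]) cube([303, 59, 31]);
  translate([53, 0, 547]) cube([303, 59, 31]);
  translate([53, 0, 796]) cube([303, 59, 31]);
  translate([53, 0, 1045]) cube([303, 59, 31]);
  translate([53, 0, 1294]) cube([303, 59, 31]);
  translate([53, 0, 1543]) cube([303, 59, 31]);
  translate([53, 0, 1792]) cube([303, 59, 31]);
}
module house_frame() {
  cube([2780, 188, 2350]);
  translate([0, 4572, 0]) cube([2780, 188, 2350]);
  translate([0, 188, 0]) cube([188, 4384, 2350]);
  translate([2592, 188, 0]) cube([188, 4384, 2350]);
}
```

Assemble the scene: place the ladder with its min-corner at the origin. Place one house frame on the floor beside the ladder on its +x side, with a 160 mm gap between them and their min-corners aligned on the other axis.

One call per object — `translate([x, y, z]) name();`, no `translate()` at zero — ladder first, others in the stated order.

ladder();
translate([569, 0, 0]) house_frame();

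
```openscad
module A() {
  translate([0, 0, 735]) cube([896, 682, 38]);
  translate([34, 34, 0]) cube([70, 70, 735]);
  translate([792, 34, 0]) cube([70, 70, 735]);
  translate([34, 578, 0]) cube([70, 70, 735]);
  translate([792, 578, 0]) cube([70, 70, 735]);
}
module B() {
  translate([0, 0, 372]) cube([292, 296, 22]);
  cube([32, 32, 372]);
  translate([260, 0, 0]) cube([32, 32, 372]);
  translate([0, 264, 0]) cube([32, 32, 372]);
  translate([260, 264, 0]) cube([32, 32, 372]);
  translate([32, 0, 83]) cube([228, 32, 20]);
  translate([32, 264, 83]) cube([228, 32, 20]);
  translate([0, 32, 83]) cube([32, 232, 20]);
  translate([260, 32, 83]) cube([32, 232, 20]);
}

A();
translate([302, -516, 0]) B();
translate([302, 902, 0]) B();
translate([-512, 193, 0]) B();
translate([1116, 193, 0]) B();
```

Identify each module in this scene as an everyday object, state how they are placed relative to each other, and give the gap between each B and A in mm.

A is a table. B is a stool. Four stools sit around the table at the −y, +y, −x, +x sides. The gap between each stool and the table is 220 mm.

Each stool's nearest face is 220 mm from the table's bounding box.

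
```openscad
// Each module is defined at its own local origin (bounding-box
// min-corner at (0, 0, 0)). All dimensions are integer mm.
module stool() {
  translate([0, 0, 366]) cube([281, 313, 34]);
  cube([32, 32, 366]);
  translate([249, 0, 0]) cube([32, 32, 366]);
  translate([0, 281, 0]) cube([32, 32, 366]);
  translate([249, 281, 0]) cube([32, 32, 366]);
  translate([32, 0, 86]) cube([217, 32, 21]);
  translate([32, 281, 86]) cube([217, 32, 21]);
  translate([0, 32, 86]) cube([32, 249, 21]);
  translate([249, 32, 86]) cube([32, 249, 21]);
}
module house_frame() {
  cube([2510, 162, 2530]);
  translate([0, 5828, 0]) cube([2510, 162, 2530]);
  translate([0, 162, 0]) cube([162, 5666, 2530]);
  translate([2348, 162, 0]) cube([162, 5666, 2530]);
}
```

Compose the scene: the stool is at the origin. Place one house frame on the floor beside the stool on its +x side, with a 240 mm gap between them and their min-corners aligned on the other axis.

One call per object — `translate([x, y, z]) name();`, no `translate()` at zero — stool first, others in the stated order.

stool();
translate([521, 0, 0]) house_frame();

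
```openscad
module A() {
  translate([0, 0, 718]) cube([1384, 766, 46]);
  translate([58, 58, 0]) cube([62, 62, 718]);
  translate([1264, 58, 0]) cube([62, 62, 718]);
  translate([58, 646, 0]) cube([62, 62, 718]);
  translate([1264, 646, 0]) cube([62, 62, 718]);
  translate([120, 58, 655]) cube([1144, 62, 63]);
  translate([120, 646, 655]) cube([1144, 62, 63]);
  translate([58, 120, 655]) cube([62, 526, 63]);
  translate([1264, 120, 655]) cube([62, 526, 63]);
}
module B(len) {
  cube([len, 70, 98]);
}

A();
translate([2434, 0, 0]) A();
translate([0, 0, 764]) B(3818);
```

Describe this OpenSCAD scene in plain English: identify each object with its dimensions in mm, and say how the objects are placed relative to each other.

A is a table with a 1384×766 mm rectangular top, 46 mm thick, top surface at z = 764 mm, supported by four 62×62 mm square legs, each inset 58 mm from the nearest pair of top edges, running from the floor. Four apron rails, 62 mm thick and 63 mm tall, run between adjacent legs with their top edges flush with the underside of the top and their outer faces flush with the legs' outer faces.

B is a rectangular beam 3818 mm long (x), 70 mm deep (y), 98 mm thick (z).

The beam spans the tops of two tables placed 1050 mm apart, resting at z = 764 mm.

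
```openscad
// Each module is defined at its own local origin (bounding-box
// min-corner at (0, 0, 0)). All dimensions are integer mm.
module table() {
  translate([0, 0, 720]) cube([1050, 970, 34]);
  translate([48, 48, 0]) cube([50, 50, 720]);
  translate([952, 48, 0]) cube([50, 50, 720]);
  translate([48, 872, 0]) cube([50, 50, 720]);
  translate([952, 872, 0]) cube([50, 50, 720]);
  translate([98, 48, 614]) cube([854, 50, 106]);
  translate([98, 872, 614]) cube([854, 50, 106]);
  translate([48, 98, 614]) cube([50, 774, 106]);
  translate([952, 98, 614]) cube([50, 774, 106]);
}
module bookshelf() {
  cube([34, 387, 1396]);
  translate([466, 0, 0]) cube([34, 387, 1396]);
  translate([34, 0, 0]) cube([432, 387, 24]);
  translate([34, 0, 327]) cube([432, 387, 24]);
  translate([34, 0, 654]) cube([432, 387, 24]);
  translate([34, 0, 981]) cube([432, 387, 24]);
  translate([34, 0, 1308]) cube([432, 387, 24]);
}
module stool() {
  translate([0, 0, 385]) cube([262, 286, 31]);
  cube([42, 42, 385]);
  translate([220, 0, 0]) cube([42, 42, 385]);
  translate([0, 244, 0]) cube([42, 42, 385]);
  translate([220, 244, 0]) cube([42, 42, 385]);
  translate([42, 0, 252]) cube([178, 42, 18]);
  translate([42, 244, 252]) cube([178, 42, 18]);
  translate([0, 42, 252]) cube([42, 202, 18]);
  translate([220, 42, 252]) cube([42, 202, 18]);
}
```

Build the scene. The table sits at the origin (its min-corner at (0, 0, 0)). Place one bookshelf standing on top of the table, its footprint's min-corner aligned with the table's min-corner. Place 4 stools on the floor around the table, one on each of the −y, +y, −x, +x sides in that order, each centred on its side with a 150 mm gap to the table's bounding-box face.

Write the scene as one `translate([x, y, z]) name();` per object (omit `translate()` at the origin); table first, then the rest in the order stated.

table();
translate([0, 0, 754]) bookshelf();
translate([394, -436, 0]) stool();
translate([394, 1120, 0]) stool();
translate([-412, 342, 0]) stool();
translate([1200, 342, 0]) stool();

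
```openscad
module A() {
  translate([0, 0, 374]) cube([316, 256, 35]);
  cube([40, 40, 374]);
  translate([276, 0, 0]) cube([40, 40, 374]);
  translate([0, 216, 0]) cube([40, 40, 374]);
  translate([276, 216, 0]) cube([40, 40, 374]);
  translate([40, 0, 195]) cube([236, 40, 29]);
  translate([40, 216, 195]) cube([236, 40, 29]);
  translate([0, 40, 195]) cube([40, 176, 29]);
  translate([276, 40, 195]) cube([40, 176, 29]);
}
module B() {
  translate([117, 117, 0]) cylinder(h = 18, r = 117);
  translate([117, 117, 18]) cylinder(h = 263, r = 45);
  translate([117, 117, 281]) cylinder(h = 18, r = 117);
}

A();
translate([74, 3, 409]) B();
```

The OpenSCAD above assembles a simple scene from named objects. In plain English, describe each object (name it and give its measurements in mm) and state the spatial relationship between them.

A is a four-legged stool. The seat is a 316×256×35 mm slab whose top surface is at z = 409 mm; four square legs, each 40×40 mm in cross-section, run from the floor (z = 0) to the underside of the seat, each flush with a corner of the seat. Four stretchers, 40 mm wide and 29 mm tall, connect adjacent legs with their undersides at z = 195 mm, each running between the inner faces of the legs it joins and aligned with the legs' outer faces on the other axis.

B is a spool: two coaxial disc flanges of radius 117 mm and thickness 18 mm, joined by a core cylinder of radius 45 mm and height 263 mm. The lower flange rests on z = 0 and the three cylinders share a vertical axis.

The spool is on top of the stool.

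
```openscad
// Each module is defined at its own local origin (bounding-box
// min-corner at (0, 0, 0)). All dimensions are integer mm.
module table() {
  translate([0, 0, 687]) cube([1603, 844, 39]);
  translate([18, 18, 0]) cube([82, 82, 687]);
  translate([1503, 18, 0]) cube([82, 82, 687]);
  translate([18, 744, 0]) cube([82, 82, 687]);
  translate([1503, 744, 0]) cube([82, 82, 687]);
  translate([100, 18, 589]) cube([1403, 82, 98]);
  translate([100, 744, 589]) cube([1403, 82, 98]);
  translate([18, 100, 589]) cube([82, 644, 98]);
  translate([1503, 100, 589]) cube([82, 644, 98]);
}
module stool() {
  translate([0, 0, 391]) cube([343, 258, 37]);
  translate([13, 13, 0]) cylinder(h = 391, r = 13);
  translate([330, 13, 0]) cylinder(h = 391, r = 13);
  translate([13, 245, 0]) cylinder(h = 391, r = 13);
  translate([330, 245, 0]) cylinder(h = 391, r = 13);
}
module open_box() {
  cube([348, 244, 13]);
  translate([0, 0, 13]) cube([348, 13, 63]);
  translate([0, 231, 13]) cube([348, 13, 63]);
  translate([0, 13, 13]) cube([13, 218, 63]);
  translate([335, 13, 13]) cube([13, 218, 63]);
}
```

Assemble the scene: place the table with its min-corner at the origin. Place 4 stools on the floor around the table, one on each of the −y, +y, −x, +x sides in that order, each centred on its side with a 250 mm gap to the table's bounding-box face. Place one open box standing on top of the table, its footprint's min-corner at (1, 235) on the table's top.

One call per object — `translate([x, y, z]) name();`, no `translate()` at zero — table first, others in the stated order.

table();
translate([630, -508, 0]) stool();
translate([630, 1094, 0]) stool();
translate([-593, 293, 0]) stool();
translate([1853, 293, 0]) stool();
translate([1, 235, 726]) open_box();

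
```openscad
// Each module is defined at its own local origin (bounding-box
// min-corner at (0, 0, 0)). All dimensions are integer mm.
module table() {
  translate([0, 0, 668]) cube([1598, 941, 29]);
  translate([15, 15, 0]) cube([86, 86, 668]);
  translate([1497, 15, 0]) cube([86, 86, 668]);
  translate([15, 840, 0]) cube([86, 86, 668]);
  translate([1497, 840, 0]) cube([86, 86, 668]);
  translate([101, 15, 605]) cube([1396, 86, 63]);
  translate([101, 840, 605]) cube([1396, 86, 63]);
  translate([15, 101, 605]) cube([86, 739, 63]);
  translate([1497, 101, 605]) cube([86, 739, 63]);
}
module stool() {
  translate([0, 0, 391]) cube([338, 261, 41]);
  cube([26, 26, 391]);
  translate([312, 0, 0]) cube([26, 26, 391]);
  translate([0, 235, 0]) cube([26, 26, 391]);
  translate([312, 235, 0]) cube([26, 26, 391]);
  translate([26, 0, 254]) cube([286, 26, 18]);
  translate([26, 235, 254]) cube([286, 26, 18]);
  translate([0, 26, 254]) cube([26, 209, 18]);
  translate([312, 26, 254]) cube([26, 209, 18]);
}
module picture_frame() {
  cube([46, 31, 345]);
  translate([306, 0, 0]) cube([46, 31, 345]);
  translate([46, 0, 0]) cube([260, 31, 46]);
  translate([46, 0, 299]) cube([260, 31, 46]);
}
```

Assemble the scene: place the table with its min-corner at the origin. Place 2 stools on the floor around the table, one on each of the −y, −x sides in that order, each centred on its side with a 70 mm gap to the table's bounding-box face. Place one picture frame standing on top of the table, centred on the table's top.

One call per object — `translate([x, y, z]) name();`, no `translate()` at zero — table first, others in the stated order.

table();
translate([630, -331, 0]) stool();
translate([-408, 340, 0]) stool();
translate([623, 455, 697]) picture_frame();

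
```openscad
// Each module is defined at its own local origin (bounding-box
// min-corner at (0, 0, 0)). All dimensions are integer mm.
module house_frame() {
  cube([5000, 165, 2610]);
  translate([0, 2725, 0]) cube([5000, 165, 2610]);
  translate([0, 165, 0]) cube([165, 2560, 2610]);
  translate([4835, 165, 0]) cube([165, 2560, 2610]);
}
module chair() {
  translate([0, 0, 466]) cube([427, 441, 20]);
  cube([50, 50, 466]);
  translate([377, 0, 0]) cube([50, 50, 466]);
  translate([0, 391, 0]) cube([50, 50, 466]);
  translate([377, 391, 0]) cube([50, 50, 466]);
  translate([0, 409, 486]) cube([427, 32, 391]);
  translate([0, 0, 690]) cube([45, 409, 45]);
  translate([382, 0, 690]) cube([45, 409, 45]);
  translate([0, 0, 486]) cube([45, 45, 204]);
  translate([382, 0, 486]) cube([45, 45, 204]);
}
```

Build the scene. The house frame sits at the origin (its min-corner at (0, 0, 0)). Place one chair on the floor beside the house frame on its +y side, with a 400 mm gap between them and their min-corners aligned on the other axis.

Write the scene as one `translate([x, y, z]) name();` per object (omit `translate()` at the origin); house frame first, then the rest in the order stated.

house_frame();
translate([0, 3290, 0]) chair();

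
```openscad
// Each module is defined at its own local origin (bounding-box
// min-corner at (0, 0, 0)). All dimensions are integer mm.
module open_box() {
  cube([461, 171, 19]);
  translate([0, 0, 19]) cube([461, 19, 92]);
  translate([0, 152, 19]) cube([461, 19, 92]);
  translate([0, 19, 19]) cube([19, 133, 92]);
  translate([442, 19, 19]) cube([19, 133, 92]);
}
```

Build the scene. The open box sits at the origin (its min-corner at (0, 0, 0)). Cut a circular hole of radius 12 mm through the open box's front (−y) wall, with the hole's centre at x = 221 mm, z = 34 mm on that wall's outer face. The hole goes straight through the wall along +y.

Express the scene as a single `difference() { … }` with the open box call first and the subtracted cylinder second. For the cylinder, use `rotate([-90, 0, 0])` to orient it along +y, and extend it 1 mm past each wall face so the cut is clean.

difference() {
  open_box();
  translate([221, -1, 34]) rotate([-90, 0, 0]) cylinder(h = 21, r = 12);
}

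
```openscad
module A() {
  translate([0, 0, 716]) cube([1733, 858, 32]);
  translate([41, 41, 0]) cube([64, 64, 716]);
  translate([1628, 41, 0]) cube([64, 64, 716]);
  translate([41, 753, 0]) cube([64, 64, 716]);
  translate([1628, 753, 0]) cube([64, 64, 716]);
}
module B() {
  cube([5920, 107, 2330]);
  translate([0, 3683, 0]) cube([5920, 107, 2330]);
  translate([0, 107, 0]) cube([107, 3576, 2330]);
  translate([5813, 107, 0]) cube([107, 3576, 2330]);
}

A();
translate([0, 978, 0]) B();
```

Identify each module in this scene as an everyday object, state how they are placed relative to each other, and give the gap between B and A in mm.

A is a table. B is a house frame. The house frame is on the floor beside the table on its +y side. The gap between the house frame and the table is 120 mm.

The house frame's nearest face is 120 mm from the table's +y face.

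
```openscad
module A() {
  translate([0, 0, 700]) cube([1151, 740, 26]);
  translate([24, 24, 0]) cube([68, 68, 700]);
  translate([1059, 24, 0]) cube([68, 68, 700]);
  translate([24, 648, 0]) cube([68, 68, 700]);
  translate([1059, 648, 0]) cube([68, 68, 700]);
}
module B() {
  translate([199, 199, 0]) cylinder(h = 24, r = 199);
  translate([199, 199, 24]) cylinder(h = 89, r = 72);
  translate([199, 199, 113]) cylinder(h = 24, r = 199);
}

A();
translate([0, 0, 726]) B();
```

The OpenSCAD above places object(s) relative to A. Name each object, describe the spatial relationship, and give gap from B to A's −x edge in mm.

The spool's min-x is at 0; the table's min-x is 0; gap = 0 mm.

A is a table. B is a spool. The spool is on top of the table. The gap from the spool to the table's −x edge is 0 mm.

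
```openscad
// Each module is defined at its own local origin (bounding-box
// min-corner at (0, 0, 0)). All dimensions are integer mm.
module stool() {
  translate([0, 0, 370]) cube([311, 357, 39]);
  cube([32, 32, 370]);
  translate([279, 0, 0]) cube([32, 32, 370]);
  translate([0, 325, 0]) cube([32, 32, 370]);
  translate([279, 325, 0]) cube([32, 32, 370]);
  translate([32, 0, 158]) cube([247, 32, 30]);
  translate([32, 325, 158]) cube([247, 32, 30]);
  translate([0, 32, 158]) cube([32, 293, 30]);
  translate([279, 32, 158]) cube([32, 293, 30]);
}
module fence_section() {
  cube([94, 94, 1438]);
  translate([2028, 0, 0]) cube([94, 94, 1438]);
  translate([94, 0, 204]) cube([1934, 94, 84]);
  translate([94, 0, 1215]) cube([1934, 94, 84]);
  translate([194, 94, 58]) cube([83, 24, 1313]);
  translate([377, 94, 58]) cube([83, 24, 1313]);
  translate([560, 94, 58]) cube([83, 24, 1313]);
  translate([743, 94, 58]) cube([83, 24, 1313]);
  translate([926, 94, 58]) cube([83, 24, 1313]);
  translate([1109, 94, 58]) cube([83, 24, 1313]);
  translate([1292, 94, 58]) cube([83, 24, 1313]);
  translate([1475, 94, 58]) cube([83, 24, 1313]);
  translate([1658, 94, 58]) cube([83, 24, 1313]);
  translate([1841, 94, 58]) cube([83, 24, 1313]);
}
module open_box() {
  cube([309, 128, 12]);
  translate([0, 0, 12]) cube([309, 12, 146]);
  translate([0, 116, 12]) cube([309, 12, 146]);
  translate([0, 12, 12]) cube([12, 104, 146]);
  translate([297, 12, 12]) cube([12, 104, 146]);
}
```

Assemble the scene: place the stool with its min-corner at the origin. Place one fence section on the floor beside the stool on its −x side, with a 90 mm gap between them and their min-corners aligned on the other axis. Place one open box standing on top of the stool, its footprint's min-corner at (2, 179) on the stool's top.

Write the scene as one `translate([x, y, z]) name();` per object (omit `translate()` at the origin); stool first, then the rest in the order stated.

stool();
translate([-2212, 0, 0]) fence_section();
translate([2, 179, 409]) open_box();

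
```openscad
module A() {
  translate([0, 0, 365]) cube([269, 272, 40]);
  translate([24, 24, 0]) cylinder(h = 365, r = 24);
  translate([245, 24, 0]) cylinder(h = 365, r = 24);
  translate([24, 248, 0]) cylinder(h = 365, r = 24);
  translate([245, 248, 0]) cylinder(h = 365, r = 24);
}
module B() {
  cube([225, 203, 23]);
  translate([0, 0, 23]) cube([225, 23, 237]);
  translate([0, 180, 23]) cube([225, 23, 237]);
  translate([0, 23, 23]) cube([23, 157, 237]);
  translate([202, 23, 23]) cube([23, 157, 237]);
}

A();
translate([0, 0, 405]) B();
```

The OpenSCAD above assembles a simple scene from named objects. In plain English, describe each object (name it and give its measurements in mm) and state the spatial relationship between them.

A is a four-legged stool. The seat is a 269×272×40 mm slab whose top surface is at z = 405 mm; four round legs, each 48 mm in diameter, run from the floor (z = 0) to the underside of the seat, each leg's axis is inset half a diameter from the nearest pair of seat edges (so the leg's bounding box is flush with the corner).

B is an open storage box with external size 225×203×260 mm and wall thickness 23 mm (the base is also 23 mm thick). The base covers the whole footprint; the four walls stand on the base, with the y-facing walls full-width and the x-facing walls fitting between their inner faces.

The open box is on top of the stool.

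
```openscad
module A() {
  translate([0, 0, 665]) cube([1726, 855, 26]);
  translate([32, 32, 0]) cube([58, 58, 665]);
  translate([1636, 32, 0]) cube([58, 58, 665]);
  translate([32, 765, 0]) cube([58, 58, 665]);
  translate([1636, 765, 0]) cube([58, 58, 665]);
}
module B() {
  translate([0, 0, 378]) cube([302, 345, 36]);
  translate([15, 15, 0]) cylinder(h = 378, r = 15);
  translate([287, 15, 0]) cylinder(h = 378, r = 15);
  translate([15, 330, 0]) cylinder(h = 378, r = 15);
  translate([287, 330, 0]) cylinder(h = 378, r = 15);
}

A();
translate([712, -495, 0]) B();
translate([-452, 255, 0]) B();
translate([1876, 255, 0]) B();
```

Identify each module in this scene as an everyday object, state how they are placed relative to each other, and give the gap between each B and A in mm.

Each stool's nearest face is 150 mm from the table's bounding box.

A is a table. B is a stool. Three stools sit around the table at the −y, −x, +x sides. The gap between each stool and the table is 150 mm.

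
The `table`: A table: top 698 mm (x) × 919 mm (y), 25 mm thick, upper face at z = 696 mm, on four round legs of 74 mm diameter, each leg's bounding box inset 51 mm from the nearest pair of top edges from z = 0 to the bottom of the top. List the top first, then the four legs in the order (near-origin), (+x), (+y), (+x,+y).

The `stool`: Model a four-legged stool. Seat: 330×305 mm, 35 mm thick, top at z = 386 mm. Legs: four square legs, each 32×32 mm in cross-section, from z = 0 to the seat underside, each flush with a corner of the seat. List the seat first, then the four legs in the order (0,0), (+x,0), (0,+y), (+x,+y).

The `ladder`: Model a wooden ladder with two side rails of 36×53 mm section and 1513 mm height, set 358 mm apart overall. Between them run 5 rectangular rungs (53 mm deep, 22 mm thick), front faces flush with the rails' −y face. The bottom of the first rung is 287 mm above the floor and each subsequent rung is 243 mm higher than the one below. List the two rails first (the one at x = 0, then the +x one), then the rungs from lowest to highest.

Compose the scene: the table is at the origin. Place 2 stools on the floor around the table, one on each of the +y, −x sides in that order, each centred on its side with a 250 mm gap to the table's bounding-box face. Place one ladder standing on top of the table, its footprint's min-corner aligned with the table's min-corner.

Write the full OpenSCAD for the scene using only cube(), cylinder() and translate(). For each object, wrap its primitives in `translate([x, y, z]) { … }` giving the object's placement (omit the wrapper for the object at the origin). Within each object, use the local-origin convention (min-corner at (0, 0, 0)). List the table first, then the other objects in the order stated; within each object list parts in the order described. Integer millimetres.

translate([0, 0, 671]) cube([698, 919, 25]);
translate([88, 88, 0]) cylinder(h = 671, r = 37);
translate([610, 88, 0]) cylinder(h = 671, r = 37);
translate([88, 831, 0]) cylinder(h = 671, r = 37);
translate([610, 831, 0]) cylinder(h = 671, r = 37);
translate([184, 1169, 0]) {
  translate([0, 0, 351]) cube([330, 305, 35]);
  cube([32, 32, 351]);
  translate([298, 0, 0]) cube([32, 32, 351]);
  translate([0, 273, 0]) cube([32, 32, 351]);
  translate([298, 273, 0]) cube([32, 32, 351]);
}
translate([-580, 307, 0]) {
  translate([0, 0, 351]) cube([330, 305, 35]);
  cube([32, 32, 351]);
  translate([298, 0, 0]) cube([32, 32, 351]);
  translate([0, 273, 0]) cube([32, 32, 351]);
  translate([298, 273, 0]) cube([32, 32, 351]);
}
translate([0, 0, 696]) {
  cube([36, 53, 1513]);
  translate([322, 0, 0]) cube([36, 53, 1513]);
  translate([36, 0, 287]) cube([286, 53, 22]);
  translate([36, 0, 530]) cube([286, 53, 22]);
  translate([36, 0, 773]) cube([286, 53, 22]);
  translate([36, 0, 1016]) cube([286, 53, 22]);
  translate([36, 0, 1259]) cube([286, 53, 22]);
}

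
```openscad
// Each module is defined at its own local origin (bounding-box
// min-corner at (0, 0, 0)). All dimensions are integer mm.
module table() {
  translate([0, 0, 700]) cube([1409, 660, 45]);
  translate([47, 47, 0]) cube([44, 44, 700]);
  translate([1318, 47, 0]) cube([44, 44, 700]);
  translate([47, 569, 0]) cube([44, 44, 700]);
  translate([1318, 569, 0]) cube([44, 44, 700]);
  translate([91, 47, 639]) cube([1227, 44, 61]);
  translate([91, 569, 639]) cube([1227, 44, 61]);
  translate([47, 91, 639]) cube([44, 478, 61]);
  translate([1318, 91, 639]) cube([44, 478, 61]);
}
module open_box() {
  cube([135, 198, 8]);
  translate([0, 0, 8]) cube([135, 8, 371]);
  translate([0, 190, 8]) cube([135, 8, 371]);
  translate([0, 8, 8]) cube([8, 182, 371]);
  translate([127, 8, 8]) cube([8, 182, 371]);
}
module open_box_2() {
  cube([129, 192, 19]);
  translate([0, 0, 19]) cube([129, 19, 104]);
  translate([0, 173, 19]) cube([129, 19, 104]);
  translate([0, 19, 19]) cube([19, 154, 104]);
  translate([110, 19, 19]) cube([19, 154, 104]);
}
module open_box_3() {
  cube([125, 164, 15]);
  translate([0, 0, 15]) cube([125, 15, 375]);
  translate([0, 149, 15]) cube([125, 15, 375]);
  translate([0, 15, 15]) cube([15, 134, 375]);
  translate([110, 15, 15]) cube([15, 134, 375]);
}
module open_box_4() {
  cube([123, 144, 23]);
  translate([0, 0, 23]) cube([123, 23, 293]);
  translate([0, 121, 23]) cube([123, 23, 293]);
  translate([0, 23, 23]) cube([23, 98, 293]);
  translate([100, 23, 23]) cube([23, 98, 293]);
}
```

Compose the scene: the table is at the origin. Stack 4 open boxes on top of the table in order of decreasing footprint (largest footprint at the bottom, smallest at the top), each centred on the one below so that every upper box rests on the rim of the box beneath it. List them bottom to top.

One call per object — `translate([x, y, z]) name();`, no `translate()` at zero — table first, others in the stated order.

table();
translate([637, 231, 745]) open_box();
translate([640, 234, 1124]) open_box_2();
translate([642, 248, 1247]) open_box_3();
translate([643, 258, 1637]) open_box_4();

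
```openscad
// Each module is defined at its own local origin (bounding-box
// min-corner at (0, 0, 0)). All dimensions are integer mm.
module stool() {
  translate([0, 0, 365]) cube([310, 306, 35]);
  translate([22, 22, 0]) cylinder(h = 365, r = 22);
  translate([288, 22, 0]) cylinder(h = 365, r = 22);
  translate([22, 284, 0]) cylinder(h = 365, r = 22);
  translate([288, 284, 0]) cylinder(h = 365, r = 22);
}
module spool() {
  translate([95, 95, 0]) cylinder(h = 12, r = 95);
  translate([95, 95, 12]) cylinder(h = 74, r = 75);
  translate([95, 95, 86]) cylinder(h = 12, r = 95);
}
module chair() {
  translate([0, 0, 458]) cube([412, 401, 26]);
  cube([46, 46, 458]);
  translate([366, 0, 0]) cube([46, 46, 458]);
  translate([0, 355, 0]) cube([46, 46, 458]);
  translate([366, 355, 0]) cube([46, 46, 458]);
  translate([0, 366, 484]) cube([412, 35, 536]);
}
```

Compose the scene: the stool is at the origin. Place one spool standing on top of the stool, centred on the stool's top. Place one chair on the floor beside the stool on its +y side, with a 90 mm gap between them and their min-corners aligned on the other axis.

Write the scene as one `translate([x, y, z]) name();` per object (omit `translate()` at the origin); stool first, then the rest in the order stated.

stool();
translate([60, 58, 400]) spool();
translate([0, 396, 0]) chair();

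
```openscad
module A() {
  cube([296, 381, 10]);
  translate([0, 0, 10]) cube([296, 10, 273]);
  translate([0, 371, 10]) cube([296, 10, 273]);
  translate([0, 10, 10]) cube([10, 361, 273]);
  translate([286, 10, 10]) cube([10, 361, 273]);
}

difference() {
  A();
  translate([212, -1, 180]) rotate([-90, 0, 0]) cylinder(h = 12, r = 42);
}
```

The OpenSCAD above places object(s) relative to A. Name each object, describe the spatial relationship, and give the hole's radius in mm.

A is an open box. The open box has a circular hole through its front wall. The hole's radius is 42 mm.

The subtracted cylinder has r = 42 mm.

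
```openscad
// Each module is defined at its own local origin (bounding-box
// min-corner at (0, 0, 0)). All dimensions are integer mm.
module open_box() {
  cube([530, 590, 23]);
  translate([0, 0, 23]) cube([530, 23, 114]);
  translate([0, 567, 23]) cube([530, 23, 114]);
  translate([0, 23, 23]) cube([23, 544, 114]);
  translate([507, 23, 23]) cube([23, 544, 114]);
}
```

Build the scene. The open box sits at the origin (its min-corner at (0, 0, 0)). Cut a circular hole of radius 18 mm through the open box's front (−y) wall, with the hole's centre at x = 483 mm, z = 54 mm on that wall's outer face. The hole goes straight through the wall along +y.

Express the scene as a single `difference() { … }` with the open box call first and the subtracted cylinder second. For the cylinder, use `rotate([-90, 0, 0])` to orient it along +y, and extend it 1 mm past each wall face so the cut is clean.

difference() {
  open_box();
  translate([483, -1, 54]) rotate([-90, 0, 0]) cylinder(h = 25, r = 18);
}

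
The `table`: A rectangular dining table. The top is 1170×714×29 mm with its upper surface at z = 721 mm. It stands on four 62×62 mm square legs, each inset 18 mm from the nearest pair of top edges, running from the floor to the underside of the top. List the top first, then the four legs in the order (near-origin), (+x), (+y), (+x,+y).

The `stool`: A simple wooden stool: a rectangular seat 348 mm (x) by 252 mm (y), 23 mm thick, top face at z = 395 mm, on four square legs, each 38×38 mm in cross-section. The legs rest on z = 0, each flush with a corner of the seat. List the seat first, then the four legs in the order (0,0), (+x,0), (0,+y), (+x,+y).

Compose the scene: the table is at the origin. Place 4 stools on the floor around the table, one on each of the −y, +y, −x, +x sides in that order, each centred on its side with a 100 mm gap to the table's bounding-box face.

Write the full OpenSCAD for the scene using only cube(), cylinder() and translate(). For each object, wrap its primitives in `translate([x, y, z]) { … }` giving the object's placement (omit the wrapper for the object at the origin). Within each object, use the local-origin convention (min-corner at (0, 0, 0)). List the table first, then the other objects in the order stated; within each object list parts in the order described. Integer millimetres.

translate([0, 0, 692]) cube([1170, 714, 29]);
translate([18, 18, 0]) cube([62, 62, 692]);
translate([1090, 18, 0]) cube([62, 62, 692]);
translate([18, 634, 0]) cube([62, 62, 692]);
translate([1090, 634, 0]) cube([62, 62, 692]);
translate([411, -352, 0]) {
  translate([0, 0, 372]) cube([348, 252, 23]);
  cube([38, 38, 372]);
  translate([310, 0, 0]) cube([38, 38, 372]);
  translate([0, 214, 0]) cube([38, 38, 372]);
  translate([310, 214, 0]) cube([38, 38, 372]);
}
translate([411, 814, 0]) {
  translate([0, 0, 372]) cube([348, 252, 23]);
  cube([38, 38, 372]);
  translate([310, 0, 0]) cube([38, 38, 372]);
  translate([0, 214, 0]) cube([38, 38, 372]);
  translate([310, 214, 0]) cube([38, 38, 372]);
}
translate([-448, 231, 0]) {
  translate([0, 0, 372]) cube([348, 252, 23]);
  cube([38, 38, 372]);
  translate([310, 0, 0]) cube([38, 38, 372]);
  translate([0, 214, 0]) cube([38, 38, 372]);
  translate([310, 214, 0]) cube([38, 38, 372]);
}
translate([1270, 231, 0]) {
  translate([0, 0, 372]) cube([348, 252, 23]);
  cube([38, 38, 372]);
  translate([310, 0, 0]) cube([38, 38, 372]);
  translate([0, 214, 0]) cube([38, 38, 372]);
  translate([310, 214, 0]) cube([38, 38, 372]);
}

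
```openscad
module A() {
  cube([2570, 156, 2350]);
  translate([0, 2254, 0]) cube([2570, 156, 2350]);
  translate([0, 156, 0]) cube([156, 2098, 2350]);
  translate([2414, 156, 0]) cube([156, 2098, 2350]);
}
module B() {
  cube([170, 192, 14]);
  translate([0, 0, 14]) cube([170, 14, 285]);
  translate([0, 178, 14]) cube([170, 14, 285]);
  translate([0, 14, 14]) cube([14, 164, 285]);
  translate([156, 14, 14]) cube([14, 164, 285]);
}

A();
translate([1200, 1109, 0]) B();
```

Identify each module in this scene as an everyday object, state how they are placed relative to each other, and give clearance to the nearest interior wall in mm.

A is a house frame. B is an open box. The open box sits inside the house frame, centred. The clearance to the nearest interior wall is 953 mm.

Clearances: x = 1044, y = 953; minimum 953 mm.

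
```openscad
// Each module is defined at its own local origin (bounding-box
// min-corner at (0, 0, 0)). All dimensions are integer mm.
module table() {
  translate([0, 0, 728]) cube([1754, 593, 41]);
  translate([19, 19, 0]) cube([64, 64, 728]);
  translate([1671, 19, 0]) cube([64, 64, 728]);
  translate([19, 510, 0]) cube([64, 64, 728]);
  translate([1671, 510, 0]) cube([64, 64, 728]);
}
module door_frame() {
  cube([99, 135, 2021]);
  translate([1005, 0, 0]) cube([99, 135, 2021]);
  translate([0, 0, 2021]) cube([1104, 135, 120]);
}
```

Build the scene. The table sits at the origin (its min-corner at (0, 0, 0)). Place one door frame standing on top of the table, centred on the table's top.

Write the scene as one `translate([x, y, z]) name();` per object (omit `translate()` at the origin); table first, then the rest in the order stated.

table();
translate([325, 229, 769]) door_frame();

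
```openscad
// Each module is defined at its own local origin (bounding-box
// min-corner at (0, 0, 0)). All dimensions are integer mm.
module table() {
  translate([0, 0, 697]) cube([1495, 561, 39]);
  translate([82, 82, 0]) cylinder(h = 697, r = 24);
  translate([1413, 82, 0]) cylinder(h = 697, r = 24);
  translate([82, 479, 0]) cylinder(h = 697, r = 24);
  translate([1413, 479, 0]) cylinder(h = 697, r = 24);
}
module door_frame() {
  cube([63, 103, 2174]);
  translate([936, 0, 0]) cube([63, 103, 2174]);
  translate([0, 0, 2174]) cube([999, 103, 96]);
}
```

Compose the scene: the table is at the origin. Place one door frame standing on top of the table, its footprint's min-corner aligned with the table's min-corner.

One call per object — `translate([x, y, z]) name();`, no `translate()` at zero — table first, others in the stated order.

table();
translate([0, 0, 736]) door_frame();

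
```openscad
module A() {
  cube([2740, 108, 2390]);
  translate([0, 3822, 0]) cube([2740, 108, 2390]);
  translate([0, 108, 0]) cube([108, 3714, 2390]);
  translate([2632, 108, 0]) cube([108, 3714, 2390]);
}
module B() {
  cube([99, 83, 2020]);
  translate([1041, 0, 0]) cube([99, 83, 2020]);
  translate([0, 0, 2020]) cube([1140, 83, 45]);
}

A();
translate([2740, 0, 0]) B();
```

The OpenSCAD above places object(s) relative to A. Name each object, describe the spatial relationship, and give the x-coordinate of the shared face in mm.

A is a house frame. B is a door frame. The door frame is against the house frame's +x side, with their −y faces flush. The x-coordinate of the shared face is 2740 mm.

The house frame's +x face and the door frame's −x face are both at x = 2740 mm.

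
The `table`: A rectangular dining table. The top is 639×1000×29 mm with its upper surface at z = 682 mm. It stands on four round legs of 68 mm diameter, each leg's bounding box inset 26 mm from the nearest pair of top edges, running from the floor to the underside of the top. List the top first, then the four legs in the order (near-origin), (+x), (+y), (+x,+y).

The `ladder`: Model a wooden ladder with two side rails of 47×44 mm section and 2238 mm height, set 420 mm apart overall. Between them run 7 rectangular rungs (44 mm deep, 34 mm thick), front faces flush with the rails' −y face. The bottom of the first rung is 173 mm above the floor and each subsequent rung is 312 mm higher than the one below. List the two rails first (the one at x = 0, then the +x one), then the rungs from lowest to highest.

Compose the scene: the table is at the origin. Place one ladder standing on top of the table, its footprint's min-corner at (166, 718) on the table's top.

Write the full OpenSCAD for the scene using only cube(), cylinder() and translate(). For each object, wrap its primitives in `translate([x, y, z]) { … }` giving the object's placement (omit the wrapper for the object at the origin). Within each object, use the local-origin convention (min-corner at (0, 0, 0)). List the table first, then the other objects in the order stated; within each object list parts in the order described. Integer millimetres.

translate([0, 0, 653]) cube([639, 1000, 29]);
translate([60, 60, 0]) cylinder(h = 653, r = 34);
translate([579, 60, 0]) cylinder(h = 653, r = 34);
translate([60, 940, 0]) cylinder(h = 653, r = 34);
translate([579, 940, 0]) cylinder(h = 653, r = 34);
translate([166, 718, 682]) {
  cube([47, 44, 2238]);
  translate([373, 0, 0]) cube([47, 44, 2238]);
  translate([47, 0, 173]) cube([326, 44, 34]);
  translate([47, 0, 485]) cube([326, 44, 34]);
  translate([47, 0, 797]) cube([326, 44, 34]);
  translate([47, 0, 1109]) cube([326, 44, 34]);
  translate([47, 0, 1421]) cube([326, 44, 34]);
  translate([47, 0, 1733]) cube([326, 44, 34]);
  translate([47, 0, 2045]) cube([326, 44, 34]);
}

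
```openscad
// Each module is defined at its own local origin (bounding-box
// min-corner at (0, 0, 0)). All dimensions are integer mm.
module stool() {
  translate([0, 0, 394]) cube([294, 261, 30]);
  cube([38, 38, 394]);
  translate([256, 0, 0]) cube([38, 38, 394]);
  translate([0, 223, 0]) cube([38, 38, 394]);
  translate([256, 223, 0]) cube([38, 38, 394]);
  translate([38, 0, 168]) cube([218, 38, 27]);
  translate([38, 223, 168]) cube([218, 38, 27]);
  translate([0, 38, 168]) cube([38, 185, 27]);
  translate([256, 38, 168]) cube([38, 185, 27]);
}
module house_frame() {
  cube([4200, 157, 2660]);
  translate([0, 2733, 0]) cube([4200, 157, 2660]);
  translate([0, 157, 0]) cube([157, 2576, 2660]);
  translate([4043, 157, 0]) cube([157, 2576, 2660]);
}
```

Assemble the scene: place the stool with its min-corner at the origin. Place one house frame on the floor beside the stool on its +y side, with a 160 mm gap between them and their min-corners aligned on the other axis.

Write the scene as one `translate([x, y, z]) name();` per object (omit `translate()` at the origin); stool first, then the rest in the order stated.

stool();
translate([0, 421, 0]) house_frame();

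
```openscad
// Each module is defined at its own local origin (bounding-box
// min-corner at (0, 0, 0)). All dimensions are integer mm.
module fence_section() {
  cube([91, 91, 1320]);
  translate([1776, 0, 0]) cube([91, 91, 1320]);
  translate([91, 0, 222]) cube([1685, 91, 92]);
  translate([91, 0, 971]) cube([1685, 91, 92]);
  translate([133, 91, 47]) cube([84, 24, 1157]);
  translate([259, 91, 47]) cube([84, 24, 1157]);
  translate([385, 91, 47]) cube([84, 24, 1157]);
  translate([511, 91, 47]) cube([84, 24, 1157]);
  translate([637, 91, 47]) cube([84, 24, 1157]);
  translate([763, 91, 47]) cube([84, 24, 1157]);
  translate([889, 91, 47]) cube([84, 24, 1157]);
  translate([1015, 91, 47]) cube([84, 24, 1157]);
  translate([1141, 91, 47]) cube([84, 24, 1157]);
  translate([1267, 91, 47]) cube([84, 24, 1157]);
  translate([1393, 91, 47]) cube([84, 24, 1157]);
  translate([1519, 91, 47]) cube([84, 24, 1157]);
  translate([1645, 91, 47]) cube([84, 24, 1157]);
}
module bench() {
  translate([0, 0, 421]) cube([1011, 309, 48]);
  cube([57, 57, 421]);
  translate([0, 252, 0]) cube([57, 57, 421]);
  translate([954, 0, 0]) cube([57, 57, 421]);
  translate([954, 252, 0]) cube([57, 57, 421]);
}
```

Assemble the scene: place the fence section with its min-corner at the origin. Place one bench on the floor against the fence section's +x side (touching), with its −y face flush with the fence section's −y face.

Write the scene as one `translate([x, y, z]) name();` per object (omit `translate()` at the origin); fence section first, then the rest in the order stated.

fence_section();
translate([1867, 0, 0]) bench();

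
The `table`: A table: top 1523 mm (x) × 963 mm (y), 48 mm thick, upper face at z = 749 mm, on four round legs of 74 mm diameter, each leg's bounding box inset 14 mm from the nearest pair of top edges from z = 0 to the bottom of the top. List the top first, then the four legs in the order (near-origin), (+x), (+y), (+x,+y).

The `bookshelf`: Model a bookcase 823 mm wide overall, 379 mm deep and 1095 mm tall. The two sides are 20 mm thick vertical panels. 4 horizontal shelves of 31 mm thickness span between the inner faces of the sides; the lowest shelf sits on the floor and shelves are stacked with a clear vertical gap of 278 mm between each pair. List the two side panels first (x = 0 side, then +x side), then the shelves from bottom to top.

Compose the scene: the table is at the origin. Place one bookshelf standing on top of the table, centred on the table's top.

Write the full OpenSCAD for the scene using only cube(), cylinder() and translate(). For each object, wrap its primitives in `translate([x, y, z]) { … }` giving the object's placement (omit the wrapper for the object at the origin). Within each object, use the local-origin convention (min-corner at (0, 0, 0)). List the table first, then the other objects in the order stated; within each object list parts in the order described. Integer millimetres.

translate([0, 0, 701]) cube([1523, 963, 48]);
translate([51, 51, 0]) cylinder(h = 701, r = 37);
translate([1472, 51, 0]) cylinder(h = 701, r = 37);
translate([51, 912, 0]) cylinder(h = 701, r = 37);
translate([1472, 912, 0]) cylinder(h = 701, r = 37);
translate([350, 292, 749]) {
  cube([20, 379, 1095]);
  translate([803, 0, 0]) cube([20, 379, 1095]);
  translate([20, 0, 0]) cube([783, 379, 31]);
  translate([20, 0, 309]) cube([783, 379, 31]);
  translate([20, 0, 618]) cube([783, 379, 31]);
  translate([20, 0, 927]) cube([783, 379, 31]);
}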